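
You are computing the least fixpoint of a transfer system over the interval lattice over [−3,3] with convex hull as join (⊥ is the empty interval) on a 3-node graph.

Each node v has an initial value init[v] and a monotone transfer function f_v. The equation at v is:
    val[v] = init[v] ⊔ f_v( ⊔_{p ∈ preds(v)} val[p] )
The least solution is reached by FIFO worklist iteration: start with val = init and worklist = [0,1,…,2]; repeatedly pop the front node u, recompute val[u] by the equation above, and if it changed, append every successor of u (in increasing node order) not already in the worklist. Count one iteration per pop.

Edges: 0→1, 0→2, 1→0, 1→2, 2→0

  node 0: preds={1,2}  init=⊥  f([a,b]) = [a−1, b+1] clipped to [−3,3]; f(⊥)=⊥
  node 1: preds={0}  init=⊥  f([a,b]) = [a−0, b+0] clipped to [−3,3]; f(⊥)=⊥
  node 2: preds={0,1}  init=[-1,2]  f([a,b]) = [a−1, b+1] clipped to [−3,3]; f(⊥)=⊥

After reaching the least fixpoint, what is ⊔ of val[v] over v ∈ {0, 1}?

Iteration log — 7 steps:
  step 1. node 0  ⊔preds=[-1,2]  new=[-2,3]  old=⊥  +wl: 
  step 2. node 1  ⊔preds=[-2,3]  new=[-2,3]  old=⊥  +wl: 0
  step 3. node 2  ⊔preds=[-2,3]  new=[-3,3]  old=[-1,2]  +wl: 
  step 4. node 0  ⊔preds=[-3,3]  new=[-3,3]  old=[-2,3]  +wl: 1,2
  step 5. node 1  ⊔preds=[-3,3]  new=[-3,3]  old=[-2,3]  +wl: 0
  step 6. node 2  ⊔preds=[-3,3]  new=[-3,3]  stable
  step 7. node 0  ⊔preds=[-3,3]  new=[-3,3]  stable

Least fixpoint reached:
  node 0: [-3,3]
  node 1: [-3,3]
  node 2: [-3,3]

[-3,3]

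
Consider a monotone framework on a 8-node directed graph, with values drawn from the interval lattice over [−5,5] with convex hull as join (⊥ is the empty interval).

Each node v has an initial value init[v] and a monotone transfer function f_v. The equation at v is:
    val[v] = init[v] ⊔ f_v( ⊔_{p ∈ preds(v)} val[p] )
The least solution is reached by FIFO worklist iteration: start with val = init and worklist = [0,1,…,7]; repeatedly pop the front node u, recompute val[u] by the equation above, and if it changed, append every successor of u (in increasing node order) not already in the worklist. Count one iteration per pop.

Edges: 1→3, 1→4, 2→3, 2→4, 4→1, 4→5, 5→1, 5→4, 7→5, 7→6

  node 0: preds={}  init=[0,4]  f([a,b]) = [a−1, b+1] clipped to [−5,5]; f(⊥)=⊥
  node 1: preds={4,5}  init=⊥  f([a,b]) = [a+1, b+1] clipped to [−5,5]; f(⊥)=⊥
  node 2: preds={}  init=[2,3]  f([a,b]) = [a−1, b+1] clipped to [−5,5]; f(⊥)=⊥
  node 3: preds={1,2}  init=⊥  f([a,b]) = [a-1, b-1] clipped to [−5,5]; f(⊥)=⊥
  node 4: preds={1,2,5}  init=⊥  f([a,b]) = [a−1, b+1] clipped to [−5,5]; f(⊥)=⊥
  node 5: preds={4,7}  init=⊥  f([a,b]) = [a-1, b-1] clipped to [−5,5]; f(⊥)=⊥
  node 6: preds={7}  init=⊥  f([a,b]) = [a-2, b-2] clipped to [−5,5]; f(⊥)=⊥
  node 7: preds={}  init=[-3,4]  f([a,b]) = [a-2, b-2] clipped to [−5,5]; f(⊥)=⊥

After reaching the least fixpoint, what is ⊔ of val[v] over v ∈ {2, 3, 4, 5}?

[-5,5]

Worklist (16 pops):
  #1 pop 0: in=⊥ → [0,4] (no change)
  #2 pop 1: in=⊥ → ⊥ (no change)
  #3 pop 2: in=⊥ → [2,3] (no change)
  #4 pop 3: in=[2,3] → [1,2] (was ⊥); enqueue []
  #5 pop 4: in=[2,3] → [1,4] (was ⊥); enqueue [1]
  #6 pop 5: in=[-3,4] → [-4,3] (was ⊥); enqueue [4]
  #7 pop 6: in=[-3,4] → [-5,2] (was ⊥); enqueue []
  #8 pop 7: in=⊥ → [-3,4] (no change)
  #9 pop 1: in=[-4,4] → [-3,5] (was ⊥); enqueue [3]
  #10 pop 4: in=[-4,5] → [-5,5] (was [1,4]); enqueue [1,5]
  #11 pop 3: in=[-3,5] → [-4,4] (was [1,2]); enqueue []
  #12 pop 1: in=[-5,5] → [-4,5] (was [-3,5]); enqueue [3,4]
  #13 pop 5: in=[-5,5] → [-5,4] (was [-4,3]); enqueue [1]
  #14 pop 3: in=[-4,5] → [-5,4] (was [-4,4]); enqueue []
  #15 pop 4: in=[-5,5] → [-5,5] (no change)
  #16 pop 1: in=[-5,5] → [-4,5] (no change)

Fixpoint:
  val[0] = [0,4]
  val[1] = [-4,5]
  val[2] = [2,3]
  val[3] = [-5,4]
  val[4] = [-5,5]
  val[5] = [-5,4]
  val[6] = [-5,2]
  val[7] = [-3,4]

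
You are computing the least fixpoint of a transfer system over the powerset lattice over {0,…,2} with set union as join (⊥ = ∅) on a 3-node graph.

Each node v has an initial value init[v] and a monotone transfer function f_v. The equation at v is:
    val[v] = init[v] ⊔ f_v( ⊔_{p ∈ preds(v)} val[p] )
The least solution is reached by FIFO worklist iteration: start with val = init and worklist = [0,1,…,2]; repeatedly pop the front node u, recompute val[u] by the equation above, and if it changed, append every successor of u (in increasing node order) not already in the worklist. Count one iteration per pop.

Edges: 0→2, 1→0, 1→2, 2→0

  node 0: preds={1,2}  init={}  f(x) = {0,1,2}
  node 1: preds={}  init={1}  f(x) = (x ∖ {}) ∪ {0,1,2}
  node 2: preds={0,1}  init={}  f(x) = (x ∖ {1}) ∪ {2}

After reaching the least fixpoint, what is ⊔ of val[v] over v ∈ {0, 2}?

{0,1,2}

Iteration log — 4 steps:
  step 1. node 0  ⊔preds={1}  new={0,1,2}  old={}  +wl: 
  step 2. node 1  ⊔preds={}  new={0,1,2}  old={1}  +wl: 0
  step 3. node 2  ⊔preds={0,1,2}  new={0,2}  old={}  +wl: 
  step 4. node 0  ⊔preds={0,1,2}  new={0,1,2}  stable

Least fixpoint reached:
  node 0: {0,1,2}
  node 1: {0,1,2}
  node 2: {0,2}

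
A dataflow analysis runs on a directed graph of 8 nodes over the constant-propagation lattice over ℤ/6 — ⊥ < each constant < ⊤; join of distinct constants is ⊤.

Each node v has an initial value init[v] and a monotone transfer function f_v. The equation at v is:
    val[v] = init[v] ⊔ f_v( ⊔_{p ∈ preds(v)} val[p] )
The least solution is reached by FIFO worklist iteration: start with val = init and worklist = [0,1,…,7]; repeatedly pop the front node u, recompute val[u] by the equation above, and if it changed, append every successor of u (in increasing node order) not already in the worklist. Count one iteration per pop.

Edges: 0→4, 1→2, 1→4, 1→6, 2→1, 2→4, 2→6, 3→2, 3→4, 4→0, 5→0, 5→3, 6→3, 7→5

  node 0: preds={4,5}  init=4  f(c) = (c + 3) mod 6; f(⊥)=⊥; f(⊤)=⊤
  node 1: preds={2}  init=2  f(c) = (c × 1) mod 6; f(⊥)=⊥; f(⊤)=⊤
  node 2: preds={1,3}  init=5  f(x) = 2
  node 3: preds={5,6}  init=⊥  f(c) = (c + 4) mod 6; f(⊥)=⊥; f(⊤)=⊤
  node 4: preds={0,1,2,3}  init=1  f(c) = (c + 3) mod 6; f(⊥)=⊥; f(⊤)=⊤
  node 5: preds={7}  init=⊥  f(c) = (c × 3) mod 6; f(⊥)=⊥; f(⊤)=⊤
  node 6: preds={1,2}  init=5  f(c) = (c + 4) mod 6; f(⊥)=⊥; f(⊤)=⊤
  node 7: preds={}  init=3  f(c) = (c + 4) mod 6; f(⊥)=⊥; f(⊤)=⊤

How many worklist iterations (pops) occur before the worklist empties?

14

Worklist (14 pops):
  #1 pop 0: in=1 → 4 (no change)
  #2 pop 1: in=5 → ⊤ (was 2); enqueue []
  #3 pop 2: in=⊤ → ⊤ (was 5); enqueue [1]
  #4 pop 3: in=5 → 3 (was ⊥); enqueue [2]
  #5 pop 4: in=⊤ → ⊤ (was 1); enqueue [0]
  #6 pop 5: in=3 → 3 (was ⊥); enqueue [3]
  #7 pop 6: in=⊤ → ⊤ (was 5); enqueue []
  #8 pop 7: in=⊥ → 3 (no change)
  #9 pop 1: in=⊤ → ⊤ (no change)
  #10 pop 2: in=⊤ → ⊤ (no change)
  #11 pop 0: in=⊤ → ⊤ (was 4); enqueue [4]
  #12 pop 3: in=⊤ → ⊤ (was 3); enqueue [2]
  #13 pop 4: in=⊤ → ⊤ (no change)
  #14 pop 2: in=⊤ → ⊤ (no change)

Fixpoint:
  val[0] = ⊤
  val[1] = ⊤
  val[2] = ⊤
  val[3] = ⊤
  val[4] = ⊤
  val[5] = 3
  val[6] = ⊤
  val[7] = 3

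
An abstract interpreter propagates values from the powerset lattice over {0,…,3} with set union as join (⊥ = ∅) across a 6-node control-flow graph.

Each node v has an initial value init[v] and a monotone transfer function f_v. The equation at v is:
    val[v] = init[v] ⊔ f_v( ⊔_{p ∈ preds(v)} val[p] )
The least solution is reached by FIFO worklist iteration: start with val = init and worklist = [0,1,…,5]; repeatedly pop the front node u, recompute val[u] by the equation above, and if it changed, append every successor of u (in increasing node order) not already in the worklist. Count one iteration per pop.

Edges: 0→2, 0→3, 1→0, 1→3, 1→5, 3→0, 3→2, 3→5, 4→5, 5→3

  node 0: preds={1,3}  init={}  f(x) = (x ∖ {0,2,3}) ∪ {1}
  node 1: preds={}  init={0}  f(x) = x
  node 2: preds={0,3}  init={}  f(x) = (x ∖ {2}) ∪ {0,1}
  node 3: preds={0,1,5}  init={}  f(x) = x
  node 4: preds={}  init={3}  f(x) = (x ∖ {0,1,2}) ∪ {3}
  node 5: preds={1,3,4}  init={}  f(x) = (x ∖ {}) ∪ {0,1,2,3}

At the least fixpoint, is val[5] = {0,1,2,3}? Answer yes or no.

yes

Iteration log — 12 steps:
  step 1. node 0  ⊔preds={0}  new={1}  old={}  +wl: 
  step 2. node 1  ⊔preds={}  new={0}  stable
  step 3. node 2  ⊔preds={1}  new={0,1}  old={}  +wl: 
  step 4. node 3  ⊔preds={0,1}  new={0,1}  old={}  +wl: 0,2
  step 5. node 4  ⊔preds={}  new={3}  stable
  step 6. node 5  ⊔preds={0,1,3}  new={0,1,2,3}  old={}  +wl: 3
  step 7. node 0  ⊔preds={0,1}  new={1}  stable
  step 8. node 2  ⊔preds={0,1}  new={0,1}  stable
  step 9. node 3  ⊔preds={0,1,2,3}  new={0,1,2,3}  old={0,1}  +wl: 0,2,5
  step 10. node 0  ⊔preds={0,1,2,3}  new={1}  stable
  step 11. node 2  ⊔preds={0,1,2,3}  new={0,1,3}  old={0,1}  +wl: 
  step 12. node 5  ⊔preds={0,1,2,3}  new={0,1,2,3}  stable

Least fixpoint reached:
  node 0: {1}
  node 1: {0}
  node 2: {0,1,3}
  node 3: {0,1,2,3}
  node 4: {3}
  node 5: {0,1,2,3}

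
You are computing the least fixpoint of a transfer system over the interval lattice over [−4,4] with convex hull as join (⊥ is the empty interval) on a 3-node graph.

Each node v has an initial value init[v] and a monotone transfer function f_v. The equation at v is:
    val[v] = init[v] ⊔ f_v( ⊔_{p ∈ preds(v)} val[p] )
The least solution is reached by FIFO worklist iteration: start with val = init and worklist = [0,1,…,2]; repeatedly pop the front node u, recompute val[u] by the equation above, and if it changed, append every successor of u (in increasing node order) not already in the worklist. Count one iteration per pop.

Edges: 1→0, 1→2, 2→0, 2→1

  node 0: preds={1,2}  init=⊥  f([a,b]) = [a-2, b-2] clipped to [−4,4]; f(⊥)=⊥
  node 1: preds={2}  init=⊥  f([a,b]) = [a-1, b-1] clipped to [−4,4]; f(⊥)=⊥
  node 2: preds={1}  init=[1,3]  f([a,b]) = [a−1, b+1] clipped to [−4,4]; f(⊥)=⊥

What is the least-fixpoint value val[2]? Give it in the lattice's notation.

[-4,3]

Trace (13 dequeues):
  [1] u=0 | in [1,3] | out [-1,1] | prev ⊥ | push {}
  [2] u=1 | in [1,3] | out [0,2] | prev ⊥ | push {0}
  [3] u=2 | in [0,2] | out [-1,3] | prev [1,3] | push {1}
  [4] u=0 | in [-1,3] | out [-3,1] | prev [-1,1] | push {}
  [5] u=1 | in [-1,3] | out [-2,2] | prev [0,2] | push {0,2}
  [6] u=0 | in [-2,3] | out [-4,1] | prev [-3,1] | push {}
  [7] u=2 | in [-2,2] | out [-3,3] | prev [-1,3] | push {0,1}
  [8] u=0 | in [-3,3] | out [-4,1] | ==
  [9] u=1 | in [-3,3] | out [-4,2] | prev [-2,2] | push {0,2}
  [10] u=0 | in [-4,3] | out [-4,1] | ==
  [11] u=2 | in [-4,2] | out [-4,3] | prev [-3,3] | push {0,1}
  [12] u=0 | in [-4,3] | out [-4,1] | ==
  [13] u=1 | in [-4,3] | out [-4,2] | ==

Converged values:
  [0] [-4,1]
  [1] [-4,2]
  [2] [-4,3]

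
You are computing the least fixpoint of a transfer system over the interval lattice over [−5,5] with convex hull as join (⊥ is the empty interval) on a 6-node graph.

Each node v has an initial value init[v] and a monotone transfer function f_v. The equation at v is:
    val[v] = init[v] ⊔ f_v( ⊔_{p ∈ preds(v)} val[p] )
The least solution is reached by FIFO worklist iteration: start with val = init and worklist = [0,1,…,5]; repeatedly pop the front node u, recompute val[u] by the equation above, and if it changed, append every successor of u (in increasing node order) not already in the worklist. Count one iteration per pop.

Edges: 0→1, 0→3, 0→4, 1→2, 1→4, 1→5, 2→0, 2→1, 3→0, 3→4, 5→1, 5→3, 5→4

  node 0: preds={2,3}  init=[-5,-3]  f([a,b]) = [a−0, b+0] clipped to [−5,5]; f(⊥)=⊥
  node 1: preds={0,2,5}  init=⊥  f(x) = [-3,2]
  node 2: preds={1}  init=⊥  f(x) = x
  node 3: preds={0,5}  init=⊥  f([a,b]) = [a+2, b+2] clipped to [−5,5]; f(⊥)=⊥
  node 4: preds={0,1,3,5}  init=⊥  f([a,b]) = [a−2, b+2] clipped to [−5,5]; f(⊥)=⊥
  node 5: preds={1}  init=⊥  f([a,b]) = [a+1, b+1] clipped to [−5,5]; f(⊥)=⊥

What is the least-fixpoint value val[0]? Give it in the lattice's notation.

Trace (14 dequeues):
  [1] u=0 | in ⊥ | out [-5,-3] | ==
  [2] u=1 | in [-5,-3] | out [-3,2] | prev ⊥ | push {}
  [3] u=2 | in [-3,2] | out [-3,2] | prev ⊥ | push {0,1}
  [4] u=3 | in [-5,-3] | out [-3,-1] | prev ⊥ | push {}
  [5] u=4 | in [-5,2] | out [-5,4] | prev ⊥ | push {}
  [6] u=5 | in [-3,2] | out [-2,3] | prev ⊥ | push {3,4}
  [7] u=0 | in [-3,2] | out [-5,2] | prev [-5,-3] | push {}
  [8] u=1 | in [-5,3] | out [-3,2] | ==
  [9] u=3 | in [-5,3] | out [-3,5] | prev [-3,-1] | push {0}
  [10] u=4 | in [-5,5] | out [-5,5] | prev [-5,4] | push {}
  [11] u=0 | in [-3,5] | out [-5,5] | prev [-5,2] | push {1,3,4}
  [12] u=1 | in [-5,5] | out [-3,2] | ==
  [13] u=3 | in [-5,5] | out [-3,5] | ==
  [14] u=4 | in [-5,5] | out [-5,5] | ==

Converged values:
  [0] [-5,5]
  [1] [-3,2]
  [2] [-3,2]
  [3] [-3,5]
  [4] [-5,5]
  [5] [-2,3]

[-5,5]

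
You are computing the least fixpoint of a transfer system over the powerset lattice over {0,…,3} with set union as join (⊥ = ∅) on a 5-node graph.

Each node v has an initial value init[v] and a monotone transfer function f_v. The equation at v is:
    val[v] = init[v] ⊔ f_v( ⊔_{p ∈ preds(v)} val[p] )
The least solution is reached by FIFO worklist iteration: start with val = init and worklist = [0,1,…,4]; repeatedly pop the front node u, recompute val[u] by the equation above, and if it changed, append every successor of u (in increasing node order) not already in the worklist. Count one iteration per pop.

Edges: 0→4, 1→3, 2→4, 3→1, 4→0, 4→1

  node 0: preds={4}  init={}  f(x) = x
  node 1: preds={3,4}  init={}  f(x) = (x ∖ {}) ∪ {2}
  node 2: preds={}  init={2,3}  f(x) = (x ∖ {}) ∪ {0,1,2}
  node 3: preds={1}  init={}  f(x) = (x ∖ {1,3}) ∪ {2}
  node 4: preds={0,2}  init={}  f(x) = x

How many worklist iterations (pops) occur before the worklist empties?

Worklist (10 pops):
  #1 pop 0: in={} → {} (no change)
  #2 pop 1: in={} → {2} (was {}); enqueue []
  #3 pop 2: in={} → {0,1,2,3} (was {2,3}); enqueue []
  #4 pop 3: in={2} → {2} (was {}); enqueue [1]
  #5 pop 4: in={0,1,2,3} → {0,1,2,3} (was {}); enqueue [0]
  #6 pop 1: in={0,1,2,3} → {0,1,2,3} (was {2}); enqueue [3]
  #7 pop 0: in={0,1,2,3} → {0,1,2,3} (was {}); enqueue [4]
  #8 pop 3: in={0,1,2,3} → {0,2} (was {2}); enqueue [1]
  #9 pop 4: in={0,1,2,3} → {0,1,2,3} (no change)
  #10 pop 1: in={0,1,2,3} → {0,1,2,3} (no change)

Fixpoint:
  val[0] = {0,1,2,3}
  val[1] = {0,1,2,3}
  val[2] = {0,1,2,3}
  val[3] = {0,2}
  val[4] = {0,1,2,3}

10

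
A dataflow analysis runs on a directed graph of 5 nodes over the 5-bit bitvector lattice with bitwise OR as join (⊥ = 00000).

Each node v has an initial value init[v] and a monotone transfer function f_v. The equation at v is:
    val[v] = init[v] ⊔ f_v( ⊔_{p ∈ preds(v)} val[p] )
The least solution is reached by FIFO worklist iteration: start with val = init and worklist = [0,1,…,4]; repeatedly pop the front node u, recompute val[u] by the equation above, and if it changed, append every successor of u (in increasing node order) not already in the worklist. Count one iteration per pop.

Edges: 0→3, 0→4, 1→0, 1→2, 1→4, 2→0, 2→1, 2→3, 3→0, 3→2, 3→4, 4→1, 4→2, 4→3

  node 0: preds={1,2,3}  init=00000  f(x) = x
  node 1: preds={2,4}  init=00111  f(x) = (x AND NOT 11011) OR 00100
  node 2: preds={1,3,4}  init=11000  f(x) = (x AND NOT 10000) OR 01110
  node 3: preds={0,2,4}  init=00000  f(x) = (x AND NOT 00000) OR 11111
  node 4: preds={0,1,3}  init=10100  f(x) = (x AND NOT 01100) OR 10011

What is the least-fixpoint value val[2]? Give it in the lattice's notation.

Worklist (9 pops):
  #1 pop 0: in=11111 → 11111 (was 00000); enqueue []
  #2 pop 1: in=11100 → 00111 (no change)
  #3 pop 2: in=10111 → 11111 (was 11000); enqueue [0,1]
  #4 pop 3: in=11111 → 11111 (was 00000); enqueue [2]
  #5 pop 4: in=11111 → 10111 (was 10100); enqueue [3]
  #6 pop 0: in=11111 → 11111 (no change)
  #7 pop 1: in=11111 → 00111 (no change)
  #8 pop 2: in=11111 → 11111 (no change)
  #9 pop 3: in=11111 → 11111 (no change)

Fixpoint:
  val[0] = 11111
  val[1] = 00111
  val[2] = 11111
  val[3] = 11111
  val[4] = 10111

11111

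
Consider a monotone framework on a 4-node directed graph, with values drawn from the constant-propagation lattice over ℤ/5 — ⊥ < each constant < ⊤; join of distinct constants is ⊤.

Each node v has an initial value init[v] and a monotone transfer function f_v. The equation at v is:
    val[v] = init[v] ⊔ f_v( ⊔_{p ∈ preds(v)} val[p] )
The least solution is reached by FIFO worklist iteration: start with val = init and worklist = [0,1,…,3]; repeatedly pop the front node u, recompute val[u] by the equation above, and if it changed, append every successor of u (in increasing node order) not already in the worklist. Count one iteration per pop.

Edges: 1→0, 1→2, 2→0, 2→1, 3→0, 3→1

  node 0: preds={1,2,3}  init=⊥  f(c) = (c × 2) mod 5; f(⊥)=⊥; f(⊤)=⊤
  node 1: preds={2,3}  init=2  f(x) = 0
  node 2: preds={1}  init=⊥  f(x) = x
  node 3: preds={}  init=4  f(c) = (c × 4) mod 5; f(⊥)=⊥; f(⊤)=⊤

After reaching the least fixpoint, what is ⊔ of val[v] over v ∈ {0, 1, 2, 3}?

Iteration log — 6 steps:
  step 1. node 0  ⊔preds=⊤  new=⊤  old=⊥  +wl: 
  step 2. node 1  ⊔preds=4  new=⊤  old=2  +wl: 0
  step 3. node 2  ⊔preds=⊤  new=⊤  old=⊥  +wl: 1
  step 4. node 3  ⊔preds=⊥  new=4  stable
  step 5. node 0  ⊔preds=⊤  new=⊤  stable
  step 6. node 1  ⊔preds=⊤  new=⊤  stable

Least fixpoint reached:
  node 0: ⊤
  node 1: ⊤
  node 2: ⊤
  node 3: 4

⊤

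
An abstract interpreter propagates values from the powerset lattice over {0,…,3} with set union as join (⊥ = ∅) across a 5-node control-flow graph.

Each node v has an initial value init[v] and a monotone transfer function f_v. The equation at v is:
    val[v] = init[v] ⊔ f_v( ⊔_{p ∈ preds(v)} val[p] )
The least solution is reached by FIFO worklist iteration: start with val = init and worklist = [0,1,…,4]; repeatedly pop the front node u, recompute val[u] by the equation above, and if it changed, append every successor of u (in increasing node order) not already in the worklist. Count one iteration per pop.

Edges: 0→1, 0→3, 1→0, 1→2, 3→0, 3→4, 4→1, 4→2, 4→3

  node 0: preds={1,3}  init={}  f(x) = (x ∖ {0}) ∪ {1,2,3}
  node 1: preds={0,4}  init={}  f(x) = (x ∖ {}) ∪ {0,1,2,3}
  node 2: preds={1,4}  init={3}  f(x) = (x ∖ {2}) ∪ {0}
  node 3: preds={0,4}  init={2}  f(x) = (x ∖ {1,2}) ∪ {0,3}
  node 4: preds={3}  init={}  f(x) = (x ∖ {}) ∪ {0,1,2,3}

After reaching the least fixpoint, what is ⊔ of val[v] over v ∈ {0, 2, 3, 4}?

{0,1,2,3}

Iteration log — 9 steps:
  step 1. node 0  ⊔preds={2}  new={1,2,3}  old={}  +wl: 
  step 2. node 1  ⊔preds={1,2,3}  new={0,1,2,3}  old={}  +wl: 0
  step 3. node 2  ⊔preds={0,1,2,3}  new={0,1,3}  old={3}  +wl: 
  step 4. node 3  ⊔preds={1,2,3}  new={0,2,3}  old={2}  +wl: 
  step 5. node 4  ⊔preds={0,2,3}  new={0,1,2,3}  old={}  +wl: 1,2,3
  step 6. node 0  ⊔preds={0,1,2,3}  new={1,2,3}  stable
  step 7. node 1  ⊔preds={0,1,2,3}  new={0,1,2,3}  stable
  step 8. node 2  ⊔preds={0,1,2,3}  new={0,1,3}  stable
  step 9. node 3  ⊔preds={0,1,2,3}  new={0,2,3}  stable

Least fixpoint reached:
  node 0: {1,2,3}
  node 1: {0,1,2,3}
  node 2: {0,1,3}
  node 3: {0,2,3}
  node 4: {0,1,2,3}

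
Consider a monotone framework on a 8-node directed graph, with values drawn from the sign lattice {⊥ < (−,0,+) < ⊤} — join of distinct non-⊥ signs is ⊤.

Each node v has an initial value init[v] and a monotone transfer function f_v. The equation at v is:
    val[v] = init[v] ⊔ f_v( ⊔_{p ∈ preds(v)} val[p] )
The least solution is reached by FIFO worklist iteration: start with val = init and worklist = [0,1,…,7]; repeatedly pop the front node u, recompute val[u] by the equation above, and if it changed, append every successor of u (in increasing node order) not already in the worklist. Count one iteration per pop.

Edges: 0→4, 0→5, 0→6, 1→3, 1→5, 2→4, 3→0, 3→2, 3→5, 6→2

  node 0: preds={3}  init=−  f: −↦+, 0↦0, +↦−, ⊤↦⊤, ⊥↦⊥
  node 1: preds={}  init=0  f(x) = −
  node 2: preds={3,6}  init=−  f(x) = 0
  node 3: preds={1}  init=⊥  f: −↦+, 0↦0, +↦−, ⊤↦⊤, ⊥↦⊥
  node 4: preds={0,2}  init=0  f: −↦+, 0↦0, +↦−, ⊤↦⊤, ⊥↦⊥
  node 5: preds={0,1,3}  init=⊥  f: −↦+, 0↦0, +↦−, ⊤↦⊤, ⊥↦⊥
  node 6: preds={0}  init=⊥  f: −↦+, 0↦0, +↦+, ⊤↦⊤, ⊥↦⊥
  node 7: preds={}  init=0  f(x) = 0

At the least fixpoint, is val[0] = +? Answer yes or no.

no

Iteration log — 14 steps:
  step 1. node 0  ⊔preds=⊥  new=−  stable
  step 2. node 1  ⊔preds=⊥  new=⊤  old=0  +wl: 
  step 3. node 2  ⊔preds=⊥  new=⊤  old=−  +wl: 
  step 4. node 3  ⊔preds=⊤  new=⊤  old=⊥  +wl: 0,2
  step 5. node 4  ⊔preds=⊤  new=⊤  old=0  +wl: 
  step 6. node 5  ⊔preds=⊤  new=⊤  old=⊥  +wl: 
  step 7. node 6  ⊔preds=−  new=+  old=⊥  +wl: 
  step 8. node 7  ⊔preds=⊥  new=0  stable
  step 9. node 0  ⊔preds=⊤  new=⊤  old=−  +wl: 4,5,6
  step 10. node 2  ⊔preds=⊤  new=⊤  stable
  step 11. node 4  ⊔preds=⊤  new=⊤  stable
  step 12. node 5  ⊔preds=⊤  new=⊤  stable
  step 13. node 6  ⊔preds=⊤  new=⊤  old=+  +wl: 2
  step 14. node 2  ⊔preds=⊤  new=⊤  stable

Least fixpoint reached:
  node 0: ⊤
  node 1: ⊤
  node 2: ⊤
  node 3: ⊤
  node 4: ⊤
  node 5: ⊤
  node 6: ⊤
  node 7: 0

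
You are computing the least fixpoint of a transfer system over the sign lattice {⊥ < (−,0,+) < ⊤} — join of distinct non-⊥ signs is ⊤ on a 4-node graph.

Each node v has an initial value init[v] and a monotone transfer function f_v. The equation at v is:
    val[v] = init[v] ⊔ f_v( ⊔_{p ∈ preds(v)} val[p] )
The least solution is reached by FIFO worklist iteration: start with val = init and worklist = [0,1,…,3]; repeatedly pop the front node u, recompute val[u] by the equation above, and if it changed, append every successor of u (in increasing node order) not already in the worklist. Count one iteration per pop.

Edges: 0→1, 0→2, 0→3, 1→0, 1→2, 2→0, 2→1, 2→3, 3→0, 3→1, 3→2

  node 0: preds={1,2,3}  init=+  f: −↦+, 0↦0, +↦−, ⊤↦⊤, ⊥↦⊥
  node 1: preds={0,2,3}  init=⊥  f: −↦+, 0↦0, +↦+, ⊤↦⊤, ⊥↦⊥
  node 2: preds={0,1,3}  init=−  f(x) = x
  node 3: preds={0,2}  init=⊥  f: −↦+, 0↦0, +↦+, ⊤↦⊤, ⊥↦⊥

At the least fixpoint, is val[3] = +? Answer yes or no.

Worklist (8 pops):
  #1 pop 0: in=− → + (no change)
  #2 pop 1: in=⊤ → ⊤ (was ⊥); enqueue [0]
  #3 pop 2: in=⊤ → ⊤ (was −); enqueue [1]
  #4 pop 3: in=⊤ → ⊤ (was ⊥); enqueue [2]
  #5 pop 0: in=⊤ → ⊤ (was +); enqueue [3]
  #6 pop 1: in=⊤ → ⊤ (no change)
  #7 pop 2: in=⊤ → ⊤ (no change)
  #8 pop 3: in=⊤ → ⊤ (no change)

Fixpoint:
  val[0] = ⊤
  val[1] = ⊤
  val[2] = ⊤
  val[3] = ⊤

no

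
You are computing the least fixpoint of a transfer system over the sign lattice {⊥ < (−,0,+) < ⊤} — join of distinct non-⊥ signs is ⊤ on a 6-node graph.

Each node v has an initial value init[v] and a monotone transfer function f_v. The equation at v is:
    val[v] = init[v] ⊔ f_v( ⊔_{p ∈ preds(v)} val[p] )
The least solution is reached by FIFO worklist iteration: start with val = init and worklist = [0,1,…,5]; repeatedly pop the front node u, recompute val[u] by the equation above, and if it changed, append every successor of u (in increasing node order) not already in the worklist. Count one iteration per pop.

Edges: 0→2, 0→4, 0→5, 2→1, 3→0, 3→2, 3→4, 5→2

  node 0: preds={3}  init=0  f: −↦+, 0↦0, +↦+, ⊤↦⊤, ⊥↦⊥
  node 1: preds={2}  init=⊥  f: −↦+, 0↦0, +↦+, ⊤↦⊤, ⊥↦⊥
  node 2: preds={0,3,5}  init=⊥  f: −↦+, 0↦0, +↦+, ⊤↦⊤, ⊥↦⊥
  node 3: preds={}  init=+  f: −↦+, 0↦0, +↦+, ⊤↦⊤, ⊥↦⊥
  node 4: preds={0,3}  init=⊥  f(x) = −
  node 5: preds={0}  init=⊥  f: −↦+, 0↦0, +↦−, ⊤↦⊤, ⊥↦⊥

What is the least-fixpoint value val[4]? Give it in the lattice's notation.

Worklist (8 pops):
  #1 pop 0: in=+ → ⊤ (was 0); enqueue []
  #2 pop 1: in=⊥ → ⊥ (no change)
  #3 pop 2: in=⊤ → ⊤ (was ⊥); enqueue [1]
  #4 pop 3: in=⊥ → + (no change)
  #5 pop 4: in=⊤ → − (was ⊥); enqueue []
  #6 pop 5: in=⊤ → ⊤ (was ⊥); enqueue [2]
  #7 pop 1: in=⊤ → ⊤ (was ⊥); enqueue []
  #8 pop 2: in=⊤ → ⊤ (no change)

Fixpoint:
  val[0] = ⊤
  val[1] = ⊤
  val[2] = ⊤
  val[3] = +
  val[4] = −
  val[5] = ⊤

−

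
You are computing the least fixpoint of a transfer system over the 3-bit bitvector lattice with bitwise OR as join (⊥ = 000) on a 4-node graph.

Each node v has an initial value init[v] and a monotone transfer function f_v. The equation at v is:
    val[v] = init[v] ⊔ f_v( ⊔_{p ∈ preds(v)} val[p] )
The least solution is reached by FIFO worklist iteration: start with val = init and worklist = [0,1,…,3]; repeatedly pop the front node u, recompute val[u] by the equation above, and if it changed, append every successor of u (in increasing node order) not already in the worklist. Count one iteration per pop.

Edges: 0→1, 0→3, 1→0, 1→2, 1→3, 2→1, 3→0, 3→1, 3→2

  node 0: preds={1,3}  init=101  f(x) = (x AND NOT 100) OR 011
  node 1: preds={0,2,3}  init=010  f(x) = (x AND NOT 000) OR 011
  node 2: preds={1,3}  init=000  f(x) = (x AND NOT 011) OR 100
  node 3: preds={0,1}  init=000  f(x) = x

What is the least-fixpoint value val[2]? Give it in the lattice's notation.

100

Worklist (7 pops):
  #1 pop 0: in=010 → 111 (was 101); enqueue []
  #2 pop 1: in=111 → 111 (was 010); enqueue [0]
  #3 pop 2: in=111 → 100 (was 000); enqueue [1]
  #4 pop 3: in=111 → 111 (was 000); enqueue [2]
  #5 pop 0: in=111 → 111 (no change)
  #6 pop 1: in=111 → 111 (no change)
  #7 pop 2: in=111 → 100 (no change)

Fixpoint:
  val[0] = 111
  val[1] = 111
  val[2] = 100
  val[3] = 111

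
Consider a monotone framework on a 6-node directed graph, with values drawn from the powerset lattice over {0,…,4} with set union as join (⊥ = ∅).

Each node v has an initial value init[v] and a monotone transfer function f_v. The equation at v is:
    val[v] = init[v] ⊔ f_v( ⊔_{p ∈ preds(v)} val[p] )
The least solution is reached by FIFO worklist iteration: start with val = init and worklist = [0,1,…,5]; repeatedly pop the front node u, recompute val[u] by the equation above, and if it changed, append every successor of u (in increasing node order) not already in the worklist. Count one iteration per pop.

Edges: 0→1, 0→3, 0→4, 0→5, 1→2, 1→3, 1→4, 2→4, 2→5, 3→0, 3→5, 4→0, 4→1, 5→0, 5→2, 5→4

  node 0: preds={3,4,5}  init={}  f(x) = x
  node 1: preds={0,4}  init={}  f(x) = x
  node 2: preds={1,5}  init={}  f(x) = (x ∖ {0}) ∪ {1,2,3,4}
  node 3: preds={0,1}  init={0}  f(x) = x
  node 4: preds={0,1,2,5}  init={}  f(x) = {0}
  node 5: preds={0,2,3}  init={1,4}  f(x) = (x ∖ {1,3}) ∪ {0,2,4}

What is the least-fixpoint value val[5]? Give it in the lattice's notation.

{0,1,2,4}

Iteration log — 13 steps:
  step 1. node 0  ⊔preds={0,1,4}  new={0,1,4}  old={}  +wl: 
  step 2. node 1  ⊔preds={0,1,4}  new={0,1,4}  old={}  +wl: 
  step 3. node 2  ⊔preds={0,1,4}  new={1,2,3,4}  old={}  +wl: 
  step 4. node 3  ⊔preds={0,1,4}  new={0,1,4}  old={0}  +wl: 0
  step 5. node 4  ⊔preds={0,1,2,3,4}  new={0}  old={}  +wl: 1
  step 6. node 5  ⊔preds={0,1,2,3,4}  new={0,1,2,4}  old={1,4}  +wl: 2,4
  step 7. node 0  ⊔preds={0,1,2,4}  new={0,1,2,4}  old={0,1,4}  +wl: 3,5
  step 8. node 1  ⊔preds={0,1,2,4}  new={0,1,2,4}  old={0,1,4}  +wl: 
  step 9. node 2  ⊔preds={0,1,2,4}  new={1,2,3,4}  stable
  step 10. node 4  ⊔preds={0,1,2,3,4}  new={0}  stable
  step 11. node 3  ⊔preds={0,1,2,4}  new={0,1,2,4}  old={0,1,4}  +wl: 0
  step 12. node 5  ⊔preds={0,1,2,3,4}  new={0,1,2,4}  stable
  step 13. node 0  ⊔preds={0,1,2,4}  new={0,1,2,4}  stable

Least fixpoint reached:
  node 0: {0,1,2,4}
  node 1: {0,1,2,4}
  node 2: {1,2,3,4}
  node 3: {0,1,2,4}
  node 4: {0}
  node 5: {0,1,2,4}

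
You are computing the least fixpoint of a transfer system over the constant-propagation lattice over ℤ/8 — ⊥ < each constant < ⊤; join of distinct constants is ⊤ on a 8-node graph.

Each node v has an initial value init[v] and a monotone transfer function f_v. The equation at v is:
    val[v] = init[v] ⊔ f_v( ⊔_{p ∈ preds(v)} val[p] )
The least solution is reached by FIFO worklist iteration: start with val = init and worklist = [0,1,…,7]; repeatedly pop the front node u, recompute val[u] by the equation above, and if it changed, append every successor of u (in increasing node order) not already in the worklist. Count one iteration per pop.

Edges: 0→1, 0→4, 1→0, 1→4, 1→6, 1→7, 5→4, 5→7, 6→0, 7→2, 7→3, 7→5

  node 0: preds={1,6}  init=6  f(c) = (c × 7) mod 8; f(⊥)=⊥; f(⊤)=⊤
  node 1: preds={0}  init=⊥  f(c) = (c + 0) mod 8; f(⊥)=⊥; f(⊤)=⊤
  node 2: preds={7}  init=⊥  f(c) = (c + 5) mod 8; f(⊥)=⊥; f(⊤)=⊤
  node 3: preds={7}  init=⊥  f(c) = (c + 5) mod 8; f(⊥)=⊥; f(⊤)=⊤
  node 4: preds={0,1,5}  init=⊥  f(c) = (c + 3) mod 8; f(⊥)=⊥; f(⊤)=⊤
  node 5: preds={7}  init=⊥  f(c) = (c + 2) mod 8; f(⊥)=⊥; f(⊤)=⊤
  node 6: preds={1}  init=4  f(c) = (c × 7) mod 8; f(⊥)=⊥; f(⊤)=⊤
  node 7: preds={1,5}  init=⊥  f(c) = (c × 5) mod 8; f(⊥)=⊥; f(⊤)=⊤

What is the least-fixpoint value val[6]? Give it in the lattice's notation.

Iteration log — 14 steps:
  step 1. node 0  ⊔preds=4  new=⊤  old=6  +wl: 
  step 2. node 1  ⊔preds=⊤  new=⊤  old=⊥  +wl: 0
  step 3. node 2  ⊔preds=⊥  new=⊥  stable
  step 4. node 3  ⊔preds=⊥  new=⊥  stable
  step 5. node 4  ⊔preds=⊤  new=⊤  old=⊥  +wl: 
  step 6. node 5  ⊔preds=⊥  new=⊥  stable
  step 7. node 6  ⊔preds=⊤  new=⊤  old=4  +wl: 
  step 8. node 7  ⊔preds=⊤  new=⊤  old=⊥  +wl: 2,3,5
  step 9. node 0  ⊔preds=⊤  new=⊤  stable
  step 10. node 2  ⊔preds=⊤  new=⊤  old=⊥  +wl: 
  step 11. node 3  ⊔preds=⊤  new=⊤  old=⊥  +wl: 
  step 12. node 5  ⊔preds=⊤  new=⊤  old=⊥  +wl: 4,7
  step 13. node 4  ⊔preds=⊤  new=⊤  stable
  step 14. node 7  ⊔preds=⊤  new=⊤  stable

Least fixpoint reached:
  node 0: ⊤
  node 1: ⊤
  node 2: ⊤
  node 3: ⊤
  node 4: ⊤
  node 5: ⊤
  node 6: ⊤
  node 7: ⊤

⊤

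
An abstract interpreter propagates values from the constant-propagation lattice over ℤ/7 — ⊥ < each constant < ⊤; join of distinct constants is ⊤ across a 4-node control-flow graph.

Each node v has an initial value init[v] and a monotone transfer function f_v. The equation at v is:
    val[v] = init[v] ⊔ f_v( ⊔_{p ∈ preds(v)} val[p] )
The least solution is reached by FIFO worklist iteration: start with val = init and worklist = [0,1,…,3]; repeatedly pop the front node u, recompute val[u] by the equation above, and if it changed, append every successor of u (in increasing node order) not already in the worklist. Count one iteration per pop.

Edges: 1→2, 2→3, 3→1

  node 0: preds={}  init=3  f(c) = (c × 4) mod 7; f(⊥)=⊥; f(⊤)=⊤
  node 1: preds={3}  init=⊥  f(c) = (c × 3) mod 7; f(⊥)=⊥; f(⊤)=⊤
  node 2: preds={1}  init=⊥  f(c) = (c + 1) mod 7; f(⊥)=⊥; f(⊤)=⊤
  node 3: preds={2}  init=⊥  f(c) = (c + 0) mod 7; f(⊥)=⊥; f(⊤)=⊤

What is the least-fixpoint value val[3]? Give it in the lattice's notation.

⊥

Iteration log — 4 steps:
  step 1. node 0  ⊔preds=⊥  new=3  stable
  step 2. node 1  ⊔preds=⊥  new=⊥  stable
  step 3. node 2  ⊔preds=⊥  new=⊥  stable
  step 4. node 3  ⊔preds=⊥  new=⊥  stable

Least fixpoint reached:
  node 0: 3
  node 1: ⊥
  node 2: ⊥
  node 3: ⊥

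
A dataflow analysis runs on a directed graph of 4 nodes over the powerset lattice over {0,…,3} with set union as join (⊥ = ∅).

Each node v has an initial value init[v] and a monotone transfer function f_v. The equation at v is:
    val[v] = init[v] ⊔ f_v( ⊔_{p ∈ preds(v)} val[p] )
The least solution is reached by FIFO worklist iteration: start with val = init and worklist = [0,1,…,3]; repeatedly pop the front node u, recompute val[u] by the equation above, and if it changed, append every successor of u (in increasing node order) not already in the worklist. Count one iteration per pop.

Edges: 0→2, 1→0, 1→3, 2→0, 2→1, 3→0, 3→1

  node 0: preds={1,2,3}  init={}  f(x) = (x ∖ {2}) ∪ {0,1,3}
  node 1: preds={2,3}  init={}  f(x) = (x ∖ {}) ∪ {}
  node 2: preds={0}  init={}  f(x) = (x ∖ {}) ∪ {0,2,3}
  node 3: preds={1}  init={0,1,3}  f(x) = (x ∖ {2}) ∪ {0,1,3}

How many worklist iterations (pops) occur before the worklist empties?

Iteration log — 8 steps:
  step 1. node 0  ⊔preds={0,1,3}  new={0,1,3}  old={}  +wl: 
  step 2. node 1  ⊔preds={0,1,3}  new={0,1,3}  old={}  +wl: 0
  step 3. node 2  ⊔preds={0,1,3}  new={0,1,2,3}  old={}  +wl: 1
  step 4. node 3  ⊔preds={0,1,3}  new={0,1,3}  stable
  step 5. node 0  ⊔preds={0,1,2,3}  new={0,1,3}  stable
  step 6. node 1  ⊔preds={0,1,2,3}  new={0,1,2,3}  old={0,1,3}  +wl: 0,3
  step 7. node 0  ⊔preds={0,1,2,3}  new={0,1,3}  stable
  step 8. node 3  ⊔preds={0,1,2,3}  new={0,1,3}  stable

Least fixpoint reached:
  node 0: {0,1,3}
  node 1: {0,1,2,3}
  node 2: {0,1,2,3}
  node 3: {0,1,3}

8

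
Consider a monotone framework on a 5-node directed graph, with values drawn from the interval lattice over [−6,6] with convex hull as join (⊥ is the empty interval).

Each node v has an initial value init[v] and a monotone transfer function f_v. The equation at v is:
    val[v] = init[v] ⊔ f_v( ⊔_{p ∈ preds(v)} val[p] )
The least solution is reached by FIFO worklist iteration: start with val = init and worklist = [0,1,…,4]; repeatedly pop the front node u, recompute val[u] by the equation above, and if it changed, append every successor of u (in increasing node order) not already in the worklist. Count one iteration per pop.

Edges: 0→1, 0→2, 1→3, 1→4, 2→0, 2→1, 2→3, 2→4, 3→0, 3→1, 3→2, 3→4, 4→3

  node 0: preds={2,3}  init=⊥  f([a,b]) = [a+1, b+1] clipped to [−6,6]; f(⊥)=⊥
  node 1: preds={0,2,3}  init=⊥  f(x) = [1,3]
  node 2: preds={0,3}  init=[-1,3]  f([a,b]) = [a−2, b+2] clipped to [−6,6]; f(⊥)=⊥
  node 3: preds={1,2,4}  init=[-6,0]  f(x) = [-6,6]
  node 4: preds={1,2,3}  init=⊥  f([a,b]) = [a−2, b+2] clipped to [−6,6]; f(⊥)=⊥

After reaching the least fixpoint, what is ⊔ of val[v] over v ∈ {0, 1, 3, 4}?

Trace (9 dequeues):
  [1] u=0 | in [-6,3] | out [-5,4] | prev ⊥ | push {}
  [2] u=1 | in [-6,4] | out [1,3] | prev ⊥ | push {}
  [3] u=2 | in [-6,4] | out [-6,6] | prev [-1,3] | push {0,1}
  [4] u=3 | in [-6,6] | out [-6,6] | prev [-6,0] | push {2}
  [5] u=4 | in [-6,6] | out [-6,6] | prev ⊥ | push {3}
  [6] u=0 | in [-6,6] | out [-5,6] | prev [-5,4] | push {}
  [7] u=1 | in [-6,6] | out [1,3] | ==
  [8] u=2 | in [-6,6] | out [-6,6] | ==
  [9] u=3 | in [-6,6] | out [-6,6] | ==

Converged values:
  [0] [-5,6]
  [1] [1,3]
  [2] [-6,6]
  [3] [-6,6]
  [4] [-6,6]

[-6,6]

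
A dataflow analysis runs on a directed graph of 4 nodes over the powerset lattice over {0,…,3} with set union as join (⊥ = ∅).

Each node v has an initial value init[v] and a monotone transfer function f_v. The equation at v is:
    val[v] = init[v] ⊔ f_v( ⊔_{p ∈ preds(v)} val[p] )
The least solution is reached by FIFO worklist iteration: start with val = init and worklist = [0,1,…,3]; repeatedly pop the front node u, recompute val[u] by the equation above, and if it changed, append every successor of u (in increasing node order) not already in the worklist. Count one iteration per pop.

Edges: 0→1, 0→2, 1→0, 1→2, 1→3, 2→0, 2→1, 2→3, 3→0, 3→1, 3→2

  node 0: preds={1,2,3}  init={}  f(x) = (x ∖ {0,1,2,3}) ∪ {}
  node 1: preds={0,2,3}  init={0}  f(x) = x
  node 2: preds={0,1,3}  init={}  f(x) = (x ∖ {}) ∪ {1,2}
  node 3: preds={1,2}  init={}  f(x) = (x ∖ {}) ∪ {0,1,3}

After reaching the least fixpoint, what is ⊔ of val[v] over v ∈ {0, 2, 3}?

Trace (10 dequeues):
  [1] u=0 | in {0} | out {} | ==
  [2] u=1 | in {} | out {0} | ==
  [3] u=2 | in {0} | out {0,1,2} | prev {} | push {0,1}
  [4] u=3 | in {0,1,2} | out {0,1,2,3} | prev {} | push {2}
  [5] u=0 | in {0,1,2,3} | out {} | ==
  [6] u=1 | in {0,1,2,3} | out {0,1,2,3} | prev {0} | push {0,3}
  [7] u=2 | in {0,1,2,3} | out {0,1,2,3} | prev {0,1,2} | push {1}
  [8] u=0 | in {0,1,2,3} | out {} | ==
  [9] u=3 | in {0,1,2,3} | out {0,1,2,3} | ==
  [10] u=1 | in {0,1,2,3} | out {0,1,2,3} | ==

Converged values:
  [0] {}
  [1] {0,1,2,3}
  [2] {0,1,2,3}
  [3] {0,1,2,3}

{0,1,2,3}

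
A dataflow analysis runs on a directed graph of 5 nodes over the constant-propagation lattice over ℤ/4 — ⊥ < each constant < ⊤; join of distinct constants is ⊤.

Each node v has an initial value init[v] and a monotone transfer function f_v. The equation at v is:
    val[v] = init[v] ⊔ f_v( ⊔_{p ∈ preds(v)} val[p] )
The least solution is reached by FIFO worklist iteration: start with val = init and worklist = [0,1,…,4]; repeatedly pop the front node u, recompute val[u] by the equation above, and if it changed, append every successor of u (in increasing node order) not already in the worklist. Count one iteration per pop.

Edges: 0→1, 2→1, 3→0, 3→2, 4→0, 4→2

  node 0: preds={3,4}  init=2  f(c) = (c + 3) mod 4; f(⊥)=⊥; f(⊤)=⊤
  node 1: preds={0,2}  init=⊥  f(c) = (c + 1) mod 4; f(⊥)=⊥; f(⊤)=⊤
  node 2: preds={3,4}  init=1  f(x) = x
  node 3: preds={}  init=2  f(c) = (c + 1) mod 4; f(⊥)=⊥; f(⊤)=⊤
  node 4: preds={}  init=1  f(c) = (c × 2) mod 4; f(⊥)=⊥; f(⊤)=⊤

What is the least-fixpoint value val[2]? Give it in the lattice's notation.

⊤

Worklist (6 pops):
  #1 pop 0: in=⊤ → ⊤ (was 2); enqueue []
  #2 pop 1: in=⊤ → ⊤ (was ⊥); enqueue []
  #3 pop 2: in=⊤ → ⊤ (was 1); enqueue [1]
  #4 pop 3: in=⊥ → 2 (no change)
  #5 pop 4: in=⊥ → 1 (no change)
  #6 pop 1: in=⊤ → ⊤ (no change)

Fixpoint:
  val[0] = ⊤
  val[1] = ⊤
  val[2] = ⊤
  val[3] = 2
  val[4] = 1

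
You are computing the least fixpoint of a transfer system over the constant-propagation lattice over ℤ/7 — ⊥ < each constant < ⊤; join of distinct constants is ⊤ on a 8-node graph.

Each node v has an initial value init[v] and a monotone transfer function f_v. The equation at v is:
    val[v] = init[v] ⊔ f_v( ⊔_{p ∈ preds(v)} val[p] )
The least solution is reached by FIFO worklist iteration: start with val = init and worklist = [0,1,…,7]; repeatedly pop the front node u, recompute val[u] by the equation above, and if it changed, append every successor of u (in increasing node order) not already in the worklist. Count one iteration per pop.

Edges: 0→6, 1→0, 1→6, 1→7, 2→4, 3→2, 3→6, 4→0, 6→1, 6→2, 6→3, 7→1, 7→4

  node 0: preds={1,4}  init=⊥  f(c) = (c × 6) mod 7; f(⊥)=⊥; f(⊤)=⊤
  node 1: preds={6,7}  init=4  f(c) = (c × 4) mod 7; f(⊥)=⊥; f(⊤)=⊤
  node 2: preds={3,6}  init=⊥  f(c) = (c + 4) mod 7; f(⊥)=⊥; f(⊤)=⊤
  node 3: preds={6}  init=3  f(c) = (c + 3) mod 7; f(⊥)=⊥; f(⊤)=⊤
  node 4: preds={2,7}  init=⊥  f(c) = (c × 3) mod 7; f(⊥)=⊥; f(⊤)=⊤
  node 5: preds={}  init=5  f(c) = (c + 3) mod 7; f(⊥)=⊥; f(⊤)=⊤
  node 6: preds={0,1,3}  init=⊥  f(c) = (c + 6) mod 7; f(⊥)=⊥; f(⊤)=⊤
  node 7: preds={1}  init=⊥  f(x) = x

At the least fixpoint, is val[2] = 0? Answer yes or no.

no

Worklist (19 pops):
  #1 pop 0: in=4 → 3 (was ⊥); enqueue []
  #2 pop 1: in=⊥ → 4 (no change)
  #3 pop 2: in=3 → 0 (was ⊥); enqueue []
  #4 pop 3: in=⊥ → 3 (no change)
  #5 pop 4: in=0 → 0 (was ⊥); enqueue [0]
  #6 pop 5: in=⊥ → 5 (no change)
  #7 pop 6: in=⊤ → ⊤ (was ⊥); enqueue [1,2,3]
  #8 pop 7: in=4 → 4 (was ⊥); enqueue [4]
  #9 pop 0: in=⊤ → ⊤ (was 3); enqueue [6]
  #10 pop 1: in=⊤ → ⊤ (was 4); enqueue [0,7]
  #11 pop 2: in=⊤ → ⊤ (was 0); enqueue []
  #12 pop 3: in=⊤ → ⊤ (was 3); enqueue [2]
  #13 pop 4: in=⊤ → ⊤ (was 0); enqueue []
  #14 pop 6: in=⊤ → ⊤ (no change)
  #15 pop 0: in=⊤ → ⊤ (no change)
  #16 pop 7: in=⊤ → ⊤ (was 4); enqueue [1,4]
  #17 pop 2: in=⊤ → ⊤ (no change)
  #18 pop 1: in=⊤ → ⊤ (no change)
  #19 pop 4: in=⊤ → ⊤ (no change)

Fixpoint:
  val[0] = ⊤
  val[1] = ⊤
  val[2] = ⊤
  val[3] = ⊤
  val[4] = ⊤
  val[5] = 5
  val[6] = ⊤
  val[7] = ⊤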